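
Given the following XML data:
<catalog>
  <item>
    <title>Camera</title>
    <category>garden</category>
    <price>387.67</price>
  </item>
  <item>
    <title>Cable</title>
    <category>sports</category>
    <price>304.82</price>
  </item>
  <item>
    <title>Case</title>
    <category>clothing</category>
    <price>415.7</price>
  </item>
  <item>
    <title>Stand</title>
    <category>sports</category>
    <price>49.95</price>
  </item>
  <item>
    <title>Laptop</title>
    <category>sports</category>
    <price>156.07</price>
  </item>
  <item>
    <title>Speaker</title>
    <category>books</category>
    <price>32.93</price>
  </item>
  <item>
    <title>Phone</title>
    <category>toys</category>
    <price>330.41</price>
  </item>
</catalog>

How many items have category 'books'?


Scanning <item> elements for <category>books</category>:
  Item 6: Speaker -> MATCH
Count: 1

ANSWER: 1


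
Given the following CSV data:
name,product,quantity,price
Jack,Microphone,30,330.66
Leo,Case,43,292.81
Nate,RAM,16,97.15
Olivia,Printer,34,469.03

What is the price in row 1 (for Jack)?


Row 1: Jack
Column 'price' = 330.66

ANSWER: 330.66


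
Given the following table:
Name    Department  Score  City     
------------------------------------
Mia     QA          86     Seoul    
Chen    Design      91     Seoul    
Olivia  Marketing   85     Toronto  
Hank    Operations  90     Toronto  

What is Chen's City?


Row 2: Chen
City = Seoul

ANSWER: Seoul


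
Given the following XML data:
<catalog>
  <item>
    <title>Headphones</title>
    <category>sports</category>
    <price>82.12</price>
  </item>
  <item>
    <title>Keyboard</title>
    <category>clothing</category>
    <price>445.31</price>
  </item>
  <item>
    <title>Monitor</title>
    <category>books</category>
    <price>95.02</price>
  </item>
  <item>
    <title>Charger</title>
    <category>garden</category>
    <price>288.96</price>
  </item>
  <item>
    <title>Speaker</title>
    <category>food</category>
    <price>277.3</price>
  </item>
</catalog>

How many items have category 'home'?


Scanning <item> elements for <category>home</category>:
Count: 0

ANSWER: 0


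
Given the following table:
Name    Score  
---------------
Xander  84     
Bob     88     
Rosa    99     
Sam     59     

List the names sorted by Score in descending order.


Sorting by Score (descending):
  Rosa: 99
  Bob: 88
  Xander: 84
  Sam: 59


ANSWER: Rosa, Bob, Xander, Sam


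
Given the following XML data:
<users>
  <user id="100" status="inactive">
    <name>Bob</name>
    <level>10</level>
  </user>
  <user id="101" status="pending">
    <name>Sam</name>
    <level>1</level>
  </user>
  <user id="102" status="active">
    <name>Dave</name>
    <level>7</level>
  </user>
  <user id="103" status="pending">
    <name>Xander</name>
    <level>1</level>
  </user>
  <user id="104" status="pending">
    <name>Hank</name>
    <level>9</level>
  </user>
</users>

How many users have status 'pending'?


Counting users with status='pending':
  Sam (id=101) -> MATCH
  Xander (id=103) -> MATCH
  Hank (id=104) -> MATCH
Count: 3

ANSWER: 3


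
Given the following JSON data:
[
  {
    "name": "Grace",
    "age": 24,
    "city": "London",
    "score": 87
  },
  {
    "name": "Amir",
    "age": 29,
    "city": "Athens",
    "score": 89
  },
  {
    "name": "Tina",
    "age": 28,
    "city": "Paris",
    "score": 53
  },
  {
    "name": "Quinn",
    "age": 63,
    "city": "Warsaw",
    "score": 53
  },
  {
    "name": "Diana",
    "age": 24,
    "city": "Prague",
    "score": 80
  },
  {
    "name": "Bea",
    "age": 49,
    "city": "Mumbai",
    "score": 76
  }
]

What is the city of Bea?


Looking up record where name = Bea
Record index: 5
Field 'city' = Mumbai

ANSWER: Mumbai


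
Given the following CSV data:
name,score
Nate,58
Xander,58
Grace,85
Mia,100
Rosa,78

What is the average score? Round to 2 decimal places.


Scores: 58, 58, 85, 100, 78
Sum = 379
Count = 5
Average = 379 / 5 = 75.80

ANSWER: 75.80


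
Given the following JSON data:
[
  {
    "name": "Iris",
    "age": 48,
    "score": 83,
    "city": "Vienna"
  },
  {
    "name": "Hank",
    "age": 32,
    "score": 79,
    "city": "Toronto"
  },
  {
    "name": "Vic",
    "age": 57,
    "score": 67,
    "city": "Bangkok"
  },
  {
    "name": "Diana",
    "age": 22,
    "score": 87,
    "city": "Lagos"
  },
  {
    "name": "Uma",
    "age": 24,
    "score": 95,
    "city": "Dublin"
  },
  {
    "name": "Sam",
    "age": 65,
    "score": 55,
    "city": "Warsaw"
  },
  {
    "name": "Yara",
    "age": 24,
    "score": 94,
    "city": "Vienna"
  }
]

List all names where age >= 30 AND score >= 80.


Checking both conditions:
  Iris (age=48, score=83) -> YES
  Hank (age=32, score=79) -> no
  Vic (age=57, score=67) -> no
  Diana (age=22, score=87) -> no
  Uma (age=24, score=95) -> no
  Sam (age=65, score=55) -> no
  Yara (age=24, score=94) -> no


ANSWER: Iris


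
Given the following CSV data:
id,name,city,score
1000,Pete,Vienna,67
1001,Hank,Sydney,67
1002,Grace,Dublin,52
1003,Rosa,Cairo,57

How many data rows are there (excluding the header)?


Counting rows (excluding header):
Header: id,name,city,score
Data rows: 4

ANSWER: 4


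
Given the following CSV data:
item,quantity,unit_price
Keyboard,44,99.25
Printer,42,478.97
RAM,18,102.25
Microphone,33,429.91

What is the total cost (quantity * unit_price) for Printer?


Row: Printer
quantity = 42
unit_price = 478.97
total = 42 * 478.97 = 20116.74

ANSWER: 20116.74


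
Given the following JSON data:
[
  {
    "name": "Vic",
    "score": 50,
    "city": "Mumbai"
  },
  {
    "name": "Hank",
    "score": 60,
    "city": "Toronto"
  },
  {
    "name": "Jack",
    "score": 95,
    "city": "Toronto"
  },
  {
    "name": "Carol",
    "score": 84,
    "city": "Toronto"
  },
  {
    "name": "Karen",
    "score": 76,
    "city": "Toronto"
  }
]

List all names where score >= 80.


Filtering records where score >= 80:
  Vic (score=50) -> no
  Hank (score=60) -> no
  Jack (score=95) -> YES
  Carol (score=84) -> YES
  Karen (score=76) -> no


ANSWER: Jack, Carol


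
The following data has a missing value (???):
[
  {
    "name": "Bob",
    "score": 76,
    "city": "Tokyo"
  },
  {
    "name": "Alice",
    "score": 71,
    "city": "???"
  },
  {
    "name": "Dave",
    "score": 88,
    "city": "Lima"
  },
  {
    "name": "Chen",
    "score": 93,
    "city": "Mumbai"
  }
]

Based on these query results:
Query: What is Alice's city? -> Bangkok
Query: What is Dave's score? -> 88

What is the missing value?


The missing value is Alice's city
From query: Alice's city = Bangkok

ANSWER: Bangkok


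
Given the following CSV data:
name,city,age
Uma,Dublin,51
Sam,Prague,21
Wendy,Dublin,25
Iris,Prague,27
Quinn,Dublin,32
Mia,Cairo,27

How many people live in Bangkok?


Scanning city column for 'Bangkok':
Total matches: 0

ANSWER: 0


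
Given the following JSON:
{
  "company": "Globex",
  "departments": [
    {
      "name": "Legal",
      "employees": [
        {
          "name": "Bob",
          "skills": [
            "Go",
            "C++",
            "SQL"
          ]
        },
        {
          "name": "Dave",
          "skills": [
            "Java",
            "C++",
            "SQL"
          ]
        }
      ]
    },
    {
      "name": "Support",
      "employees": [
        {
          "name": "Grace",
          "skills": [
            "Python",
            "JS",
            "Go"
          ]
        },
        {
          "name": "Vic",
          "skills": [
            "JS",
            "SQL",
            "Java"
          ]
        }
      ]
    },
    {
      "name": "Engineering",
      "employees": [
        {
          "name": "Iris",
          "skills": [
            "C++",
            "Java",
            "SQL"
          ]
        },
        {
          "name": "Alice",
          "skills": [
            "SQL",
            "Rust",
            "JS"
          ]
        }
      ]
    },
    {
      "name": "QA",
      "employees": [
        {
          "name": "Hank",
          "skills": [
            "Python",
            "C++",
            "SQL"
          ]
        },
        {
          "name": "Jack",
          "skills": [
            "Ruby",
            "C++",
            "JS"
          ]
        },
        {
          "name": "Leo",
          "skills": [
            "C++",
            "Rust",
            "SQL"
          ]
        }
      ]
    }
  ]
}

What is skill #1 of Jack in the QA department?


Path: departments[3].employees[1].skills[0]
Value: Ruby

ANSWER: Ruby


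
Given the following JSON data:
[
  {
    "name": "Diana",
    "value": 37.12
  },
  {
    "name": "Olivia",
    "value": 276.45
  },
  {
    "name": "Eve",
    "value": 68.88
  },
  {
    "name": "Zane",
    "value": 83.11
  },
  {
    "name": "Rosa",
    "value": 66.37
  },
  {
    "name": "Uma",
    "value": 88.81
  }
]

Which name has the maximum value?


Comparing values:
  Diana: 37.12
  Olivia: 276.45
  Eve: 68.88
  Zane: 83.11
  Rosa: 66.37
  Uma: 88.81
Maximum: Olivia (276.45)

ANSWER: Olivia


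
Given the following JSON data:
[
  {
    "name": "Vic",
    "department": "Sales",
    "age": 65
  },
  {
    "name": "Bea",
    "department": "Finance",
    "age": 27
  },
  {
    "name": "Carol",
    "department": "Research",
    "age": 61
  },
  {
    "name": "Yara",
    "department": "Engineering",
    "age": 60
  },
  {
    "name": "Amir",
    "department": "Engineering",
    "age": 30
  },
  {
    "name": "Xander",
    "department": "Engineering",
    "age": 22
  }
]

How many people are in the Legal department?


Scanning records for department = Legal
  No matches found
Count: 0

ANSWER: 0


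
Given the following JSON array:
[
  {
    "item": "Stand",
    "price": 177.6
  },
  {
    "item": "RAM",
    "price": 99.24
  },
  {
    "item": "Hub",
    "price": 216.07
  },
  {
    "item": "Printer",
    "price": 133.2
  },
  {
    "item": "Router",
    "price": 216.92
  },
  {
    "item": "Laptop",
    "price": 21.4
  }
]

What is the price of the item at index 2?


Array index 2 -> Hub
price = 216.07

ANSWER: 216.07


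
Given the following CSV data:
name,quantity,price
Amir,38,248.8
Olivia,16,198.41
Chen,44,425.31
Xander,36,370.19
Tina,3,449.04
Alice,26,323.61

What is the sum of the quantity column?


Values in 'quantity' column:
  Row 1: 38
  Row 2: 16
  Row 3: 44
  Row 4: 36
  Row 5: 3
  Row 6: 26
Sum = 38 + 16 + 44 + 36 + 3 + 26 = 163

ANSWER: 163


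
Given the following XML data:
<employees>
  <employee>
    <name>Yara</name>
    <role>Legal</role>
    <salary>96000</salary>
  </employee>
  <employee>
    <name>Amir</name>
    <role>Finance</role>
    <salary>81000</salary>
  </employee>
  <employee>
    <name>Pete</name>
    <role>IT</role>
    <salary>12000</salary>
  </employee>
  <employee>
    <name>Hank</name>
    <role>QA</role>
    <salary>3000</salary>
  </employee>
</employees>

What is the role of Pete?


Searching for <employee> with <name>Pete</name>
Found at position 3
<role>IT</role>

ANSWER: IT


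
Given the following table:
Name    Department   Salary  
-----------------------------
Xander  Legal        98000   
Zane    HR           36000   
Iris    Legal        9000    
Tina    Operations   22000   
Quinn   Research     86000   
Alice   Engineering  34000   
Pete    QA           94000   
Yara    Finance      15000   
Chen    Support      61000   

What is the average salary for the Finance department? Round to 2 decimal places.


Finance department members:
  Yara: 15000
Sum = 15000
Count = 1
Average = 15000 / 1 = 15000.00

ANSWER: 15000.00


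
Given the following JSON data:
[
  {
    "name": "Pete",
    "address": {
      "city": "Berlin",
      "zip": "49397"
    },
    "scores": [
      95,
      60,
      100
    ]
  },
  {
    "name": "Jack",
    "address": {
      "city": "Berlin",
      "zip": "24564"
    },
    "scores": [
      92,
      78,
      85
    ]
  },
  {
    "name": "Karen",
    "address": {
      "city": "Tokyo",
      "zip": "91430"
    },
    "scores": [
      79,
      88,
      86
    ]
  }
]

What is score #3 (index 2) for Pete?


Path: records[0].scores[2]
Value: 100

ANSWER: 100


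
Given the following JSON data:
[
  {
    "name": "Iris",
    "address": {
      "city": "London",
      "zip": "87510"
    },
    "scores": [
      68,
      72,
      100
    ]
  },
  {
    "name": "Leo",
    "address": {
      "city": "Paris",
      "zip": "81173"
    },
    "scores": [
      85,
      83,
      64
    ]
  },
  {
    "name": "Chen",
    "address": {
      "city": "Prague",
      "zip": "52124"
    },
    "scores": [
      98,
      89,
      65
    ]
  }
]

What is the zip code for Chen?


Path: records[2].address.zip
Value: 52124

ANSWER: 52124


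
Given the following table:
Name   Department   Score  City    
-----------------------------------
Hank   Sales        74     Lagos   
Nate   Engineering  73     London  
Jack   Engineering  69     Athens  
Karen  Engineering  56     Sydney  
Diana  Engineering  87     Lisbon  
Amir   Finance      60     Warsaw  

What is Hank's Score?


Row 1: Hank
Score = 74

ANSWER: 74


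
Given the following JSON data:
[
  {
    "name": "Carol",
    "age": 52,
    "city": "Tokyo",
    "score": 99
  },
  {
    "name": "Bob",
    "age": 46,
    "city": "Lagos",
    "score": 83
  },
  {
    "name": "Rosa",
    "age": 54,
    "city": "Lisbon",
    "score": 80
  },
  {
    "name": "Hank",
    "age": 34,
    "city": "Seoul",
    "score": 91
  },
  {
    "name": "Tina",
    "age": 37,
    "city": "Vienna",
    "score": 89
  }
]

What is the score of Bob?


Looking up record where name = Bob
Record index: 1
Field 'score' = 83

ANSWER: 83


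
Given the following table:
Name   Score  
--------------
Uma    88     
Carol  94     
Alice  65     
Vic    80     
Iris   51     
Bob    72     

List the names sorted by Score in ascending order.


Sorting by Score (ascending):
  Iris: 51
  Alice: 65
  Bob: 72
  Vic: 80
  Uma: 88
  Carol: 94


ANSWER: Iris, Alice, Bob, Vic, Uma, Carol


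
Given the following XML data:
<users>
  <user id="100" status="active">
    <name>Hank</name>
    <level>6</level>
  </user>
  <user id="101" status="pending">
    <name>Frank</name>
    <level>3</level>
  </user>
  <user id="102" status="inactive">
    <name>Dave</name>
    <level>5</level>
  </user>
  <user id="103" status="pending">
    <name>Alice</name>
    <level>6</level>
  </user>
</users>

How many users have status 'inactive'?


Counting users with status='inactive':
  Dave (id=102) -> MATCH
Count: 1

ANSWER: 1


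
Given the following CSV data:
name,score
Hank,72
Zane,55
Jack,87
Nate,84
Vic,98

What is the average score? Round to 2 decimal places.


Scores: 72, 55, 87, 84, 98
Sum = 396
Count = 5
Average = 396 / 5 = 79.20

ANSWER: 79.20


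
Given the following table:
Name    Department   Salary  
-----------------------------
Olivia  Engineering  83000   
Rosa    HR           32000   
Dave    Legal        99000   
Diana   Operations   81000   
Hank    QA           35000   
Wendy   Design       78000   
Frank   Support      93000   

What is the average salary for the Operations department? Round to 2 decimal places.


Operations department members:
  Diana: 81000
Sum = 81000
Count = 1
Average = 81000 / 1 = 81000.00

ANSWER: 81000.00


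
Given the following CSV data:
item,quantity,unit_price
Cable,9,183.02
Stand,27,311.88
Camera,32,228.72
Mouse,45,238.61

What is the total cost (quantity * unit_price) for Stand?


Row: Stand
quantity = 27
unit_price = 311.88
total = 27 * 311.88 = 8420.76

ANSWER: 8420.76


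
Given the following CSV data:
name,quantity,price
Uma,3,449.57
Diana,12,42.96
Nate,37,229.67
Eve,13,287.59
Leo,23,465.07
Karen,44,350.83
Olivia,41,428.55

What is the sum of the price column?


Values in 'price' column:
  Row 1: 449.57
  Row 2: 42.96
  Row 3: 229.67
  Row 4: 287.59
  Row 5: 465.07
  Row 6: 350.83
  Row 7: 428.55
Sum = 449.57 + 42.96 + 229.67 + 287.59 + 465.07 + 350.83 + 428.55 = 2254.24

ANSWER: 2254.24


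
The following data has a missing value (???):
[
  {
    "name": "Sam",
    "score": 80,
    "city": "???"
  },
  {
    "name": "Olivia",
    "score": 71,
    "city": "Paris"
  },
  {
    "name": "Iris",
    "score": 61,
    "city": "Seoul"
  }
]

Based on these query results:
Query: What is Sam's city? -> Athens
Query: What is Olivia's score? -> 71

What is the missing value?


The missing value is Sam's city
From query: Sam's city = Athens

ANSWER: Athens


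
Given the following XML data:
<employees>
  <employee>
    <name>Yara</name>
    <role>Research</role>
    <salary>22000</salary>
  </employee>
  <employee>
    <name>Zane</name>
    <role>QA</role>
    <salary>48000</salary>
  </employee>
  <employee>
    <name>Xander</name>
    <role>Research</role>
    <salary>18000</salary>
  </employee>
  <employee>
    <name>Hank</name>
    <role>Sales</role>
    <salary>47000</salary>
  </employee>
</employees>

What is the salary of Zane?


Searching for <employee> with <name>Zane</name>
Found at position 2
<salary>48000</salary>

ANSWER: 48000


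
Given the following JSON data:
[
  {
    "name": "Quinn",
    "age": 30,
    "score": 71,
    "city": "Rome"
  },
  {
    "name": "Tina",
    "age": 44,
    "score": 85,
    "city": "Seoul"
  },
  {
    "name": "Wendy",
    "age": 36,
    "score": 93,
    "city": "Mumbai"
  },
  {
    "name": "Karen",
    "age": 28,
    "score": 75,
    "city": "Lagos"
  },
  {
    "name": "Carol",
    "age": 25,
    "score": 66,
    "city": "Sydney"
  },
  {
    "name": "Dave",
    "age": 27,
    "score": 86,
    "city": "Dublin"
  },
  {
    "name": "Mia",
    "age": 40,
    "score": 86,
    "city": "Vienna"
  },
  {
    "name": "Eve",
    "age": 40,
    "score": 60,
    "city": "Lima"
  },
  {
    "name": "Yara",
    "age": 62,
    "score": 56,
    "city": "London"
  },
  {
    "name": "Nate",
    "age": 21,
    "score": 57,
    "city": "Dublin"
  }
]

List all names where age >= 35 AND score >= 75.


Checking both conditions:
  Quinn (age=30, score=71) -> no
  Tina (age=44, score=85) -> YES
  Wendy (age=36, score=93) -> YES
  Karen (age=28, score=75) -> no
  Carol (age=25, score=66) -> no
  Dave (age=27, score=86) -> no
  Mia (age=40, score=86) -> YES
  Eve (age=40, score=60) -> no
  Yara (age=62, score=56) -> no
  Nate (age=21, score=57) -> no


ANSWER: Tina, Wendy, Mia


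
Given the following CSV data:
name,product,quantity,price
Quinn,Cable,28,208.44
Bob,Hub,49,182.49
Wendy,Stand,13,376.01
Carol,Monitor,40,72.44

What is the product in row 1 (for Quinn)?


Row 1: Quinn
Column 'product' = Cable

ANSWER: Cable


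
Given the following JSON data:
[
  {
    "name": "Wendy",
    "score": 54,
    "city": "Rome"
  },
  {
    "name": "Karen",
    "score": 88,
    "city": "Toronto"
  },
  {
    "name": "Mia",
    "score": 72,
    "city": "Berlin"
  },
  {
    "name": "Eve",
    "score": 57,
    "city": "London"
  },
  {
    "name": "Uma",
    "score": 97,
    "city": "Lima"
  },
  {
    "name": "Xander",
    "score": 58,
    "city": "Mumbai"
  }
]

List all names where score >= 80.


Filtering records where score >= 80:
  Wendy (score=54) -> no
  Karen (score=88) -> YES
  Mia (score=72) -> no
  Eve (score=57) -> no
  Uma (score=97) -> YES
  Xander (score=58) -> no


ANSWER: Karen, Uma


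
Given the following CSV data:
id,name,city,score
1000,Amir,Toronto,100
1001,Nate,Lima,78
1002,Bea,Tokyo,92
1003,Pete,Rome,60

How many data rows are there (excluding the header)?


Counting rows (excluding header):
Header: id,name,city,score
Data rows: 4

ANSWER: 4


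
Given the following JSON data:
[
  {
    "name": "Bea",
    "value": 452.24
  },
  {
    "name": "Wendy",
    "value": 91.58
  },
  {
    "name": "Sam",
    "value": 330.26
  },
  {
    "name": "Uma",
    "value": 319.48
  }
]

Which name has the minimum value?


Comparing values:
  Bea: 452.24
  Wendy: 91.58
  Sam: 330.26
  Uma: 319.48
Minimum: Wendy (91.58)

ANSWER: Wendy


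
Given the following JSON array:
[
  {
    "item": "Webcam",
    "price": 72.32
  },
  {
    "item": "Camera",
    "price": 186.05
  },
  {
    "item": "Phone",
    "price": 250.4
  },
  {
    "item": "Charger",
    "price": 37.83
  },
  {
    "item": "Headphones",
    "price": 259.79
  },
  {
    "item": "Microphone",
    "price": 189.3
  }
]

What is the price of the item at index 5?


Array index 5 -> Microphone
price = 189.3

ANSWER: 189.3


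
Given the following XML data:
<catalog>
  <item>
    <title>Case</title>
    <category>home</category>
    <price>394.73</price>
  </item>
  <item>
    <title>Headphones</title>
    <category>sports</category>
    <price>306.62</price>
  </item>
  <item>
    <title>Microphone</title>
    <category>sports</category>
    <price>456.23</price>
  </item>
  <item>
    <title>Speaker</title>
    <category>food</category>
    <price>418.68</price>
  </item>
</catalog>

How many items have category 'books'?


Scanning <item> elements for <category>books</category>:
Count: 0

ANSWER: 0


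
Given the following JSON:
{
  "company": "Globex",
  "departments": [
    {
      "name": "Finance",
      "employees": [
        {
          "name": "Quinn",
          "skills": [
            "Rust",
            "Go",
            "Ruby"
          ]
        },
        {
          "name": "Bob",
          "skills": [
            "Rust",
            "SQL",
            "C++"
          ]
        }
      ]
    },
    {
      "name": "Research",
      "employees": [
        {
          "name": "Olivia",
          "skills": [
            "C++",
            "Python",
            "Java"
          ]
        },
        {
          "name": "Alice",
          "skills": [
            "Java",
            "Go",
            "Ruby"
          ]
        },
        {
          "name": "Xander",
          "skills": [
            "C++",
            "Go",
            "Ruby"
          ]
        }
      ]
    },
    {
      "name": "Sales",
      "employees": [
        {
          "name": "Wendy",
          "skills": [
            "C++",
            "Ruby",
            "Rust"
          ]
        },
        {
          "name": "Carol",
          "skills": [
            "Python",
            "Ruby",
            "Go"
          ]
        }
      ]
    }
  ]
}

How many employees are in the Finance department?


Path: departments[0].employees
Count: 2

ANSWER: 2


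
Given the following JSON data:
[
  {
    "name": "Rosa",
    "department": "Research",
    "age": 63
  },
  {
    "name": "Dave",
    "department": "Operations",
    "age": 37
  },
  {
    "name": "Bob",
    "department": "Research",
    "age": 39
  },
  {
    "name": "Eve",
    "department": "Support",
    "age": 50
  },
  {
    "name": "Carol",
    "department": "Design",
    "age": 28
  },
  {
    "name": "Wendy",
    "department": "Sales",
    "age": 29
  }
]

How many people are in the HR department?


Scanning records for department = HR
  No matches found
Count: 0

ANSWER: 0


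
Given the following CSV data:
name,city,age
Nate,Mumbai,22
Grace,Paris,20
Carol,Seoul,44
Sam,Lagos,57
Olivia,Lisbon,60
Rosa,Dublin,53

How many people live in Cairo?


Scanning city column for 'Cairo':
Total matches: 0

ANSWER: 0


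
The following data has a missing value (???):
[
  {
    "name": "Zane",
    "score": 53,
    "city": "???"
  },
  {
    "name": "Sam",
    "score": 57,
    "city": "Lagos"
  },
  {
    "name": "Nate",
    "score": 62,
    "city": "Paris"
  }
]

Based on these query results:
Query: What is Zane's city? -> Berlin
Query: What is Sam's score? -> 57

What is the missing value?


The missing value is Zane's city
From query: Zane's city = Berlin

ANSWER: Berlin


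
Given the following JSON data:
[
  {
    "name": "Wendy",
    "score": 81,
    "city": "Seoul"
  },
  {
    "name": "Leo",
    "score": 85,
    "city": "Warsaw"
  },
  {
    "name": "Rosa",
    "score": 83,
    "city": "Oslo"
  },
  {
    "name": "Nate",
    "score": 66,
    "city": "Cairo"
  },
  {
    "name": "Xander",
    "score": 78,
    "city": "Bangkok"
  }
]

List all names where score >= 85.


Filtering records where score >= 85:
  Wendy (score=81) -> no
  Leo (score=85) -> YES
  Rosa (score=83) -> no
  Nate (score=66) -> no
  Xander (score=78) -> no


ANSWER: Leo


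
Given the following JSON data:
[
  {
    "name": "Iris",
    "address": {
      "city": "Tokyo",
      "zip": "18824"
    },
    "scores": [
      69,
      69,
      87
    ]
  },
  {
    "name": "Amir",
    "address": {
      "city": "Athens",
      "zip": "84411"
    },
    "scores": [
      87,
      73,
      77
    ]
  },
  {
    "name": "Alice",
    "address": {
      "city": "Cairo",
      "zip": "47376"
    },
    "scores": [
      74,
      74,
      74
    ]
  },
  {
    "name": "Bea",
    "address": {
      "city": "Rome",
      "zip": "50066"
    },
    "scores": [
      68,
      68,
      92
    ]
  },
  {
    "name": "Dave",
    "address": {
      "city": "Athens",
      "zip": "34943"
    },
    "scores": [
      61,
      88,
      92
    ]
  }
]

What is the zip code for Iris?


Path: records[0].address.zip
Value: 18824

ANSWER: 18824


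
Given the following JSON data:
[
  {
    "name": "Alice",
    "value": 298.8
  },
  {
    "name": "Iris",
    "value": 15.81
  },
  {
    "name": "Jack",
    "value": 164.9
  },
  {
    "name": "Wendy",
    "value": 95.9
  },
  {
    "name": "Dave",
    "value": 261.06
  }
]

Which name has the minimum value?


Comparing values:
  Alice: 298.8
  Iris: 15.81
  Jack: 164.9
  Wendy: 95.9
  Dave: 261.06
Minimum: Iris (15.81)

ANSWER: Iris


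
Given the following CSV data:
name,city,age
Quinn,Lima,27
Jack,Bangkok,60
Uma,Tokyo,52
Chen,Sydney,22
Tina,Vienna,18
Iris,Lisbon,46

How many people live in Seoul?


Scanning city column for 'Seoul':
Total matches: 0

ANSWER: 0


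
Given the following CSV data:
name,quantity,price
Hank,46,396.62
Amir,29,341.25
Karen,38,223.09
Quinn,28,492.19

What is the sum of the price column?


Values in 'price' column:
  Row 1: 396.62
  Row 2: 341.25
  Row 3: 223.09
  Row 4: 492.19
Sum = 396.62 + 341.25 + 223.09 + 492.19 = 1453.15

ANSWER: 1453.15


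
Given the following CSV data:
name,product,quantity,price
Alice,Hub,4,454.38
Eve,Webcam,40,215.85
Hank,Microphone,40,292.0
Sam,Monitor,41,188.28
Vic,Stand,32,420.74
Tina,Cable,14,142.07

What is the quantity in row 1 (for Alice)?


Row 1: Alice
Column 'quantity' = 4

ANSWER: 4


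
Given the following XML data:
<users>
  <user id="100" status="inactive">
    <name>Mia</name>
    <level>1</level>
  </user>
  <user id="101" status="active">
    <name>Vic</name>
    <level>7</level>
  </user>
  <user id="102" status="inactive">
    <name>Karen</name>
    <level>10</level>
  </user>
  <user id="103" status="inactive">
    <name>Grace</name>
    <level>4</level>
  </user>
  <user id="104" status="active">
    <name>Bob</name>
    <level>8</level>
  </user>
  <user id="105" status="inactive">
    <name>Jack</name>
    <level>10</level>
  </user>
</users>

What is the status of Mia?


Finding user with name = Mia
user id="100" status="inactive"

ANSWER: inactive


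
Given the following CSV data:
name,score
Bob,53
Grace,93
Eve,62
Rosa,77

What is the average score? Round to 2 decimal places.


Scores: 53, 93, 62, 77
Sum = 285
Count = 4
Average = 285 / 4 = 71.25

ANSWER: 71.25


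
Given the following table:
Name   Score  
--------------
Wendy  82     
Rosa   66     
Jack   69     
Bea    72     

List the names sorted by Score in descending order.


Sorting by Score (descending):
  Wendy: 82
  Bea: 72
  Jack: 69
  Rosa: 66


ANSWER: Wendy, Bea, Jack, Rosa


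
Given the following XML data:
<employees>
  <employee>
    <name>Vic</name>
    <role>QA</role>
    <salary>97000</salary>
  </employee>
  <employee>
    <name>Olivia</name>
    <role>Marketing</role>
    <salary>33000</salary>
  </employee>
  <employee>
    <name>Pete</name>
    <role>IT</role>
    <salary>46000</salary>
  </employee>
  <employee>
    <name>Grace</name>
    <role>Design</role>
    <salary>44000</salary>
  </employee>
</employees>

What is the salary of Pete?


Searching for <employee> with <name>Pete</name>
Found at position 3
<salary>46000</salary>

ANSWER: 46000


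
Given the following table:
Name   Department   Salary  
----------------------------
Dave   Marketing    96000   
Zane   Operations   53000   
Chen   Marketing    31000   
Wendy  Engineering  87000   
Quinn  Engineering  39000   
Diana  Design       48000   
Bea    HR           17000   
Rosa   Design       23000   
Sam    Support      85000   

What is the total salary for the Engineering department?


Engineering department members:
  Wendy: 87000
  Quinn: 39000
Total = 87000 + 39000 = 126000

ANSWER: 126000


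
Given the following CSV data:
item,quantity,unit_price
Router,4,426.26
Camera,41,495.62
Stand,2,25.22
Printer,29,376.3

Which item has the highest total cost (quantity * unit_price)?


Computing row totals:
  Router: 1705.04
  Camera: 20320.42
  Stand: 50.44
  Printer: 10912.7
Maximum: Camera (20320.42)

ANSWER: Camera


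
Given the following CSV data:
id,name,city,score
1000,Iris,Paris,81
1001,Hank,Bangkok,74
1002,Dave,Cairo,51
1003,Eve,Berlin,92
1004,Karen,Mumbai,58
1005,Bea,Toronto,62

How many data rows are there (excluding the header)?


Counting rows (excluding header):
Header: id,name,city,score
Data rows: 6

ANSWER: 6


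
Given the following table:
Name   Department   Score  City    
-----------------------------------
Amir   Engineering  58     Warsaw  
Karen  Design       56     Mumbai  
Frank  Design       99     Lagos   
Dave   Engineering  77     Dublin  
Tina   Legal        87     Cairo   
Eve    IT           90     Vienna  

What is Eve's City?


Row 6: Eve
City = Vienna

ANSWER: Vienna


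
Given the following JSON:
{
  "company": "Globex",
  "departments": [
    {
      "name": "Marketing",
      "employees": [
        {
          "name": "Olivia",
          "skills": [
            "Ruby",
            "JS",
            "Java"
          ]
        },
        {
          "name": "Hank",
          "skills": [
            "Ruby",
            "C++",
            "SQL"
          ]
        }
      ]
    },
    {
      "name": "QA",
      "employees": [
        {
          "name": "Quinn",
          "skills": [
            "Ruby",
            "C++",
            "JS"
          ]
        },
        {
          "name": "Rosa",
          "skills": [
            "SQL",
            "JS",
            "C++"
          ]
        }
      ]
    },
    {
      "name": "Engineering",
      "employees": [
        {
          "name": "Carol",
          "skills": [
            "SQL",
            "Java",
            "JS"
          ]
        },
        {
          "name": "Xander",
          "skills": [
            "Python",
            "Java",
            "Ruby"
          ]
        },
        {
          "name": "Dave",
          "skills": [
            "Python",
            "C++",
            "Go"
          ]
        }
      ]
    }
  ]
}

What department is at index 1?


Path: departments[1].name
Value: QA

ANSWER: QA


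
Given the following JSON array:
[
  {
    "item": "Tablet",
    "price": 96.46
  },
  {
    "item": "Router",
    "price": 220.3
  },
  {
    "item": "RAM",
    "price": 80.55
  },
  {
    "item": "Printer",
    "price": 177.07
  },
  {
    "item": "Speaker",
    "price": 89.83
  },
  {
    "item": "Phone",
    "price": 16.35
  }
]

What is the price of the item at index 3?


Array index 3 -> Printer
price = 177.07

ANSWER: 177.07


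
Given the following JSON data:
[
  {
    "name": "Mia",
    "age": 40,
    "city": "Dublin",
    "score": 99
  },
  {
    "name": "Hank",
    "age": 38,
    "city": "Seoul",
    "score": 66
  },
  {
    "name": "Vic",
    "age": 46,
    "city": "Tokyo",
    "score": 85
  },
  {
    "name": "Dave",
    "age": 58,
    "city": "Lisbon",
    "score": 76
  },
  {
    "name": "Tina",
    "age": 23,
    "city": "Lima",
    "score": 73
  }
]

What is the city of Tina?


Looking up record where name = Tina
Record index: 4
Field 'city' = Lima

ANSWER: Lima


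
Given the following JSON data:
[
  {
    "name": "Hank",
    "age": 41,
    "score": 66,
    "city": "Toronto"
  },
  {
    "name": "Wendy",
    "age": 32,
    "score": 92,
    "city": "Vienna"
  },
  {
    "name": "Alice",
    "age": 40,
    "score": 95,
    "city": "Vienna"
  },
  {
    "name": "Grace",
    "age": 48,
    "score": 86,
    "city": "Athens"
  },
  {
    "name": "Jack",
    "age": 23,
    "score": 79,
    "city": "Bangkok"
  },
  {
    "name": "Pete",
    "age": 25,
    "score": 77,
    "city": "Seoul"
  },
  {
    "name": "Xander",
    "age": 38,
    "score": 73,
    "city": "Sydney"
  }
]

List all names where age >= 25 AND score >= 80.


Checking both conditions:
  Hank (age=41, score=66) -> no
  Wendy (age=32, score=92) -> YES
  Alice (age=40, score=95) -> YES
  Grace (age=48, score=86) -> YES
  Jack (age=23, score=79) -> no
  Pete (age=25, score=77) -> no
  Xander (age=38, score=73) -> no


ANSWER: Wendy, Alice, Grace


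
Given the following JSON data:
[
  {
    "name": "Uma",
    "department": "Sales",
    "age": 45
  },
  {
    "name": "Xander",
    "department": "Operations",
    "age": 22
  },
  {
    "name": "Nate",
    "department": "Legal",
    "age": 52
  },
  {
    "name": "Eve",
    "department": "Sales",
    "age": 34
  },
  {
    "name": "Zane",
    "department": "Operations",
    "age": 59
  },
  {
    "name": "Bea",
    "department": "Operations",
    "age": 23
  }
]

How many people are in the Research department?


Scanning records for department = Research
  No matches found
Count: 0

ANSWER: 0


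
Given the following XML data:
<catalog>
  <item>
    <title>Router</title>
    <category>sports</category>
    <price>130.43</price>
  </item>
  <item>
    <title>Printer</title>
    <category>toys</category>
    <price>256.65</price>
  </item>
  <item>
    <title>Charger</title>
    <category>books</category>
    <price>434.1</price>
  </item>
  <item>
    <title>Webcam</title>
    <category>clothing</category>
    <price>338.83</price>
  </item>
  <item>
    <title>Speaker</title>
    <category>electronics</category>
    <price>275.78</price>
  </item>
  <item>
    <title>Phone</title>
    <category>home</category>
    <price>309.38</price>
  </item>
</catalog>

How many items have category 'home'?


Scanning <item> elements for <category>home</category>:
  Item 6: Phone -> MATCH
Count: 1

ANSWER: 1


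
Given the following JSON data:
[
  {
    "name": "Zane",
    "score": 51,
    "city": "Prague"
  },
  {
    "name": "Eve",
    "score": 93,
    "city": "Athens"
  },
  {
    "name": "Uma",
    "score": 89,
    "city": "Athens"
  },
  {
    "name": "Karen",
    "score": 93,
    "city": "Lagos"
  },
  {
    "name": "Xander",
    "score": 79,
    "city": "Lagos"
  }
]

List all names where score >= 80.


Filtering records where score >= 80:
  Zane (score=51) -> no
  Eve (score=93) -> YES
  Uma (score=89) -> YES
  Karen (score=93) -> YES
  Xander (score=79) -> no


ANSWER: Eve, Uma, Karen


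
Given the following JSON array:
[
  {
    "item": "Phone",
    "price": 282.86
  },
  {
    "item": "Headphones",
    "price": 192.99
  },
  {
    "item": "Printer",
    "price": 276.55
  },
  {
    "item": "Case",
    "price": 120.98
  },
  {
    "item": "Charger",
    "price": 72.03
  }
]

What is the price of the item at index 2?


Array index 2 -> Printer
price = 276.55

ANSWER: 276.55


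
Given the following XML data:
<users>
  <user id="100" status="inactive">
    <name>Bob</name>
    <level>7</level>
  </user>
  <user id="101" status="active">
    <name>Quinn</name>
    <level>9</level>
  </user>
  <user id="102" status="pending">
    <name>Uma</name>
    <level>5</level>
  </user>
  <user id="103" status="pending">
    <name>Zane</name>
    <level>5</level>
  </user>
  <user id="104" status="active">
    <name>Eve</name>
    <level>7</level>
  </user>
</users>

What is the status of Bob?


Finding user with name = Bob
user id="100" status="inactive"

ANSWER: inactive


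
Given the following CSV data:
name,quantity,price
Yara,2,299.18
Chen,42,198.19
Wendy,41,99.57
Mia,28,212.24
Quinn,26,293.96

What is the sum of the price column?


Values in 'price' column:
  Row 1: 299.18
  Row 2: 198.19
  Row 3: 99.57
  Row 4: 212.24
  Row 5: 293.96
Sum = 299.18 + 198.19 + 99.57 + 212.24 + 293.96 = 1103.14

ANSWER: 1103.14


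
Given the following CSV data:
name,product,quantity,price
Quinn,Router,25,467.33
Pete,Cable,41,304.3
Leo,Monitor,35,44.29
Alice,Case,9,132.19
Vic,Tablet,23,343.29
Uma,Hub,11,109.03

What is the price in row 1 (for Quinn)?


Row 1: Quinn
Column 'price' = 467.33

ANSWER: 467.33


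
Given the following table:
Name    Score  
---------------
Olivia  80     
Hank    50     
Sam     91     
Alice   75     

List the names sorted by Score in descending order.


Sorting by Score (descending):
  Sam: 91
  Olivia: 80
  Alice: 75
  Hank: 50


ANSWER: Sam, Olivia, Alice, Hank


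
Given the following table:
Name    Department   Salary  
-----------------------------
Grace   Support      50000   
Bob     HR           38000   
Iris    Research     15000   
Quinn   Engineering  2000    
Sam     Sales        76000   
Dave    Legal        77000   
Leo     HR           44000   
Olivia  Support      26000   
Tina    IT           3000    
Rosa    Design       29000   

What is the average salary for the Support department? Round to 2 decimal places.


Support department members:
  Grace: 50000
  Olivia: 26000
Sum = 76000
Count = 2
Average = 76000 / 2 = 38000.00

ANSWER: 38000.00


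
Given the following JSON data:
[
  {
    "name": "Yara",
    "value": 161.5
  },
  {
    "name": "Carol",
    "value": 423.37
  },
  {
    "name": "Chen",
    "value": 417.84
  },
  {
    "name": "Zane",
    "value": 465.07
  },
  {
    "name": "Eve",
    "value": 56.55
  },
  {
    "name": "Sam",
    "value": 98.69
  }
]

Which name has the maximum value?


Comparing values:
  Yara: 161.5
  Carol: 423.37
  Chen: 417.84
  Zane: 465.07
  Eve: 56.55
  Sam: 98.69
Maximum: Zane (465.07)

ANSWER: Zane


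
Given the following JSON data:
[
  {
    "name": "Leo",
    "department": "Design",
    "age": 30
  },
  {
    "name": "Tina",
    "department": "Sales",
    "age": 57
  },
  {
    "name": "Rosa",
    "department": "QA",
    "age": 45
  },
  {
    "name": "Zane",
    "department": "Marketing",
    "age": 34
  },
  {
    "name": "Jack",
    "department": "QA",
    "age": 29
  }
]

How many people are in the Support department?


Scanning records for department = Support
  No matches found
Count: 0

ANSWER: 0


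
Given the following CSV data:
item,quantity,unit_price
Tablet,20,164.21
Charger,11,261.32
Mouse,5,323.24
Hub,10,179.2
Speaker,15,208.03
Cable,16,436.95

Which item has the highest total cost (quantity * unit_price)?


Computing row totals:
  Tablet: 3284.2
  Charger: 2874.52
  Mouse: 1616.2
  Hub: 1792.0
  Speaker: 3120.45
  Cable: 6991.2
Maximum: Cable (6991.2)

ANSWER: Cable


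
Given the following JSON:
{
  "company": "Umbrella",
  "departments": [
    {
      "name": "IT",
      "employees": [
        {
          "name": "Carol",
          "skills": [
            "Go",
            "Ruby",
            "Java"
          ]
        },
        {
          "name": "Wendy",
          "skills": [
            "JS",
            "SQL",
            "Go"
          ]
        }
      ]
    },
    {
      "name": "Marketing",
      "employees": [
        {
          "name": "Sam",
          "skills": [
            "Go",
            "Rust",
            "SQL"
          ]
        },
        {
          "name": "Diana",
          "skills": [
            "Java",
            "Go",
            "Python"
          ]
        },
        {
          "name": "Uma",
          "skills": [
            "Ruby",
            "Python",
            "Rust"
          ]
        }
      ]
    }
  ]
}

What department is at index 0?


Path: departments[0].name
Value: IT

ANSWER: IT


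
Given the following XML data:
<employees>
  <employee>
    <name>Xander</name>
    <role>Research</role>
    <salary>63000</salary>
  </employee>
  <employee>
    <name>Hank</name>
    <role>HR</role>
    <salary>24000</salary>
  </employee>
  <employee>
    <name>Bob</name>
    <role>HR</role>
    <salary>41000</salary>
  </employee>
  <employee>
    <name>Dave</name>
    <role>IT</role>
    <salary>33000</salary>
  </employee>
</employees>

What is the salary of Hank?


Searching for <employee> with <name>Hank</name>
Found at position 2
<salary>24000</salary>

ANSWER: 24000
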